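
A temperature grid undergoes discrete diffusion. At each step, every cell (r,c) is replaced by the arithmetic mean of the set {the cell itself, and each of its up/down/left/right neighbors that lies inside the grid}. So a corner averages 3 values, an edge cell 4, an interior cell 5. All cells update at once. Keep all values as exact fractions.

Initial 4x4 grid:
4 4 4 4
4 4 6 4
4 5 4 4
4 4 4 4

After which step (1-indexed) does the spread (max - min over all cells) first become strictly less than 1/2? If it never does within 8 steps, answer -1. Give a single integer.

Step 1: max=23/5, min=4, spread=3/5
Step 2: max=113/25, min=4, spread=13/25
Step 3: max=2603/600, min=1487/360, spread=187/900
  -> spread < 1/2 first at step 3
Step 4: max=64853/15000, min=9991/2400, spread=9637/60000
Step 5: max=144767/33750, min=1354553/324000, spread=176051/1620000
Step 6: max=5209133/1215000, min=40823147/9720000, spread=849917/9720000
Step 7: max=623082317/145800000, min=1224786227/291600000, spread=21378407/291600000
Step 8: max=9337828729/2187000000, min=36811242719/8748000000, spread=540072197/8748000000

Answer: 3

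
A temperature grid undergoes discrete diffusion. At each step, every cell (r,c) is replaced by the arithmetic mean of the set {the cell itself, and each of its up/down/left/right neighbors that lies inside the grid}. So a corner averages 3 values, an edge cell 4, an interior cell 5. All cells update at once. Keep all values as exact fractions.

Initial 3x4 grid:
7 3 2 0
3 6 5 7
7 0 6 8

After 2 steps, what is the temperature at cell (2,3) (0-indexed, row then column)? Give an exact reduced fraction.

Step 1: cell (2,3) = 7
Step 2: cell (2,3) = 67/12
Full grid after step 2:
  175/36 221/60 19/5 7/2
  1009/240 118/25 417/100 101/20
  83/18 487/120 217/40 67/12

Answer: 67/12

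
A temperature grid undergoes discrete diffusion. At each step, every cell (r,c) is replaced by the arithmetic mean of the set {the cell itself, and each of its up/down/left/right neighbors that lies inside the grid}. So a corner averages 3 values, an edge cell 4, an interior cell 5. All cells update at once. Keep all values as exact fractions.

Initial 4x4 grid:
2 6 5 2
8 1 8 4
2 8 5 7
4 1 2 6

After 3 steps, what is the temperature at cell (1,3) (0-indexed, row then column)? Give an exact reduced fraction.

Step 1: cell (1,3) = 21/4
Step 2: cell (1,3) = 1141/240
Step 3: cell (1,3) = 36673/7200
Full grid after step 3:
  5101/1080 31577/7200 35113/7200 4943/1080
  30437/7200 14857/3000 2791/600 36673/7200
  31541/7200 1547/375 2503/500 467/96
  1931/540 29951/7200 683/160 44/9

Answer: 36673/7200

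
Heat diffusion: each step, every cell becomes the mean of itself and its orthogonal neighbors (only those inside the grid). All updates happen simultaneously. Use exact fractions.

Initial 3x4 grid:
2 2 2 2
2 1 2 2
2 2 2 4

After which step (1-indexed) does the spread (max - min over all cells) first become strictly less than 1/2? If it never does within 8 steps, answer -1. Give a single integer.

Step 1: max=8/3, min=7/4, spread=11/12
Step 2: max=23/9, min=177/100, spread=707/900
Step 3: max=5023/2160, min=8789/4800, spread=21359/43200
  -> spread < 1/2 first at step 3
Step 4: max=73583/32400, min=79849/43200, spread=10957/25920
Step 5: max=8537309/3888000, min=4882781/2592000, spread=97051/311040
Step 6: max=504749281/233280000, min=295115179/155520000, spread=4966121/18662400
Step 7: max=29820599579/13996800000, min=17931099761/9331200000, spread=46783199/223948800
Step 8: max=1772439854761/839808000000, min=1084596989299/559872000000, spread=2328709933/13436928000

Answer: 3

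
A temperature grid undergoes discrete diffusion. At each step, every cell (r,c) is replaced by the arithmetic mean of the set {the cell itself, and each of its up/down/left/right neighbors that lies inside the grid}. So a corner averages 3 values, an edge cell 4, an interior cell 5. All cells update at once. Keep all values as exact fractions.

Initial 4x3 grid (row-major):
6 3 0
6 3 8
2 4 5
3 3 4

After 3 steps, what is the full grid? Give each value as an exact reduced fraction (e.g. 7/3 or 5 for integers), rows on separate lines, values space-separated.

After step 1:
  5 3 11/3
  17/4 24/5 4
  15/4 17/5 21/4
  8/3 7/2 4
After step 2:
  49/12 247/60 32/9
  89/20 389/100 1063/240
  211/60 207/50 333/80
  119/36 407/120 17/4
After step 3:
  253/60 14081/3600 8713/2160
  797/200 25231/6000 28867/7200
  13871/3600 22921/6000 10189/2400
  3677/1080 27157/7200 2833/720

Answer: 253/60 14081/3600 8713/2160
797/200 25231/6000 28867/7200
13871/3600 22921/6000 10189/2400
3677/1080 27157/7200 2833/720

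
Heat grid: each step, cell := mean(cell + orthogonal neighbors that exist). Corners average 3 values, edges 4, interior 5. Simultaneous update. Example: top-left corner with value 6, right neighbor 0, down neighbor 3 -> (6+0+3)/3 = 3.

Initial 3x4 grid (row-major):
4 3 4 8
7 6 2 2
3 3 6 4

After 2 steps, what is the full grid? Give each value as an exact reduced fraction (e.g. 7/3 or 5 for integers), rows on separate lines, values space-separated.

After step 1:
  14/3 17/4 17/4 14/3
  5 21/5 4 4
  13/3 9/2 15/4 4
After step 2:
  167/36 521/120 103/24 155/36
  91/20 439/100 101/25 25/6
  83/18 1007/240 65/16 47/12

Answer: 167/36 521/120 103/24 155/36
91/20 439/100 101/25 25/6
83/18 1007/240 65/16 47/12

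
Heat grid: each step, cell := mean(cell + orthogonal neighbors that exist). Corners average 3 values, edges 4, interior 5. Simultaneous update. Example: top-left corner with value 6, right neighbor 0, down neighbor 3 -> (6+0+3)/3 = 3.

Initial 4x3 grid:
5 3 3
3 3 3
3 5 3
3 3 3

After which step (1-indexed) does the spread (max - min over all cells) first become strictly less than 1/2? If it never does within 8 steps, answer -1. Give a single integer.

Answer: 2

Derivation:
Step 1: max=11/3, min=3, spread=2/3
Step 2: max=32/9, min=19/6, spread=7/18
  -> spread < 1/2 first at step 2
Step 3: max=3767/1080, min=3893/1200, spread=2633/10800
Step 4: max=185479/54000, min=118261/36000, spread=647/4320
Step 5: max=13278617/3888000, min=4274539/1296000, spread=455/3888
Step 6: max=791464603/233280000, min=257619101/77760000, spread=186073/2332800
Step 7: max=47351237177/13996800000, min=15478218559/4665600000, spread=1833163/27993600
Step 8: max=2832799033243/839808000000, min=930798609581/279936000000, spread=80806409/1679616000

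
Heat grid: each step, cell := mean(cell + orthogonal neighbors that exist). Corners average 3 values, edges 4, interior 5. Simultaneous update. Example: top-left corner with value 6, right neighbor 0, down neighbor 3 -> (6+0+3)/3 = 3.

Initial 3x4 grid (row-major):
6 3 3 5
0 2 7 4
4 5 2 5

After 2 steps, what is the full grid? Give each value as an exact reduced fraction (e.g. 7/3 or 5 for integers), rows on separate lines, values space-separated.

Answer: 19/6 18/5 39/10 55/12
31/10 67/20 43/10 991/240
37/12 18/5 229/60 41/9

Derivation:
After step 1:
  3 7/2 9/2 4
  3 17/5 18/5 21/4
  3 13/4 19/4 11/3
After step 2:
  19/6 18/5 39/10 55/12
  31/10 67/20 43/10 991/240
  37/12 18/5 229/60 41/9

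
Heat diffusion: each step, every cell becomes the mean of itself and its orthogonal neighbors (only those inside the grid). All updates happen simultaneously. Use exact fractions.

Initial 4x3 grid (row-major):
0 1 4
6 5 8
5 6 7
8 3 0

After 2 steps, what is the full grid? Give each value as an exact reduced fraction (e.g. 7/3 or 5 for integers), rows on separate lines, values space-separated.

Answer: 53/18 431/120 77/18
1067/240 229/50 1247/240
1247/240 523/100 1187/240
95/18 1087/240 77/18

Derivation:
After step 1:
  7/3 5/2 13/3
  4 26/5 6
  25/4 26/5 21/4
  16/3 17/4 10/3
After step 2:
  53/18 431/120 77/18
  1067/240 229/50 1247/240
  1247/240 523/100 1187/240
  95/18 1087/240 77/18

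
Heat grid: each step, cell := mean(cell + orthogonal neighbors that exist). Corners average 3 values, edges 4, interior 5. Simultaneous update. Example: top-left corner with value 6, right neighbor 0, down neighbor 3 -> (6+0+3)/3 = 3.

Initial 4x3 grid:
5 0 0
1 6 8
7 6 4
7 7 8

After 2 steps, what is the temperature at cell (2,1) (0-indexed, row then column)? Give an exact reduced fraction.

Step 1: cell (2,1) = 6
Step 2: cell (2,1) = 579/100
Full grid after step 2:
  19/6 697/240 119/36
  81/20 111/25 67/15
  23/4 579/100 35/6
  77/12 79/12 119/18

Answer: 579/100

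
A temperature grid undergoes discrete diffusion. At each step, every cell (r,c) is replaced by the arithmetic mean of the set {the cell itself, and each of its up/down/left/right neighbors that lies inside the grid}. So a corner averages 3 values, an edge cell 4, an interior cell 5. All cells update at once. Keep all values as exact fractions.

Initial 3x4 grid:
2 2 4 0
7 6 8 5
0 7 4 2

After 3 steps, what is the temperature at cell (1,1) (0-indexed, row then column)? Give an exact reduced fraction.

Step 1: cell (1,1) = 6
Step 2: cell (1,1) = 229/50
Step 3: cell (1,1) = 27707/6000
Full grid after step 3:
  1775/432 3653/900 304/75 2693/720
  61063/14400 27707/6000 26167/6000 58943/14400
  1985/432 16637/3600 16817/3600 9229/2160

Answer: 27707/6000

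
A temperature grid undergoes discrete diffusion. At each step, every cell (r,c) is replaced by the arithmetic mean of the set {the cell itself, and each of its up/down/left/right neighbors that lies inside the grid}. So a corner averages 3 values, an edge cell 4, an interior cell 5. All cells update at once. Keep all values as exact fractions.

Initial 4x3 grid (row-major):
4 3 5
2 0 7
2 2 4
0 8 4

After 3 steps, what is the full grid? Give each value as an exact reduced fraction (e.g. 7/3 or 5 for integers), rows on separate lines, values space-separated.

Answer: 1013/360 787/240 917/240
21/8 1267/400 365/96
1919/720 3983/1200 5623/1440
1643/540 5051/1440 8927/2160

Derivation:
After step 1:
  3 3 5
  2 14/5 4
  3/2 16/5 17/4
  10/3 7/2 16/3
After step 2:
  8/3 69/20 4
  93/40 3 321/80
  301/120 61/20 1007/240
  25/9 461/120 157/36
After step 3:
  1013/360 787/240 917/240
  21/8 1267/400 365/96
  1919/720 3983/1200 5623/1440
  1643/540 5051/1440 8927/2160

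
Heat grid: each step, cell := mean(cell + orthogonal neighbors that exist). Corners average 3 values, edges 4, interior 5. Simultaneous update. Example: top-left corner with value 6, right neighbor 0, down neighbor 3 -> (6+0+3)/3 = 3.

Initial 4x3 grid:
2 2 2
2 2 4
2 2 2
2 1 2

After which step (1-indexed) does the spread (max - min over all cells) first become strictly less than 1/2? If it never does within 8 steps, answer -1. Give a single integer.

Answer: 4

Derivation:
Step 1: max=8/3, min=5/3, spread=1
Step 2: max=151/60, min=413/240, spread=191/240
Step 3: max=1291/540, min=3883/2160, spread=427/720
Step 4: max=37153/16200, min=244529/129600, spread=1171/2880
  -> spread < 1/2 first at step 4
Step 5: max=1101031/486000, min=14866531/7776000, spread=183331/518400
Step 6: max=64771649/29160000, min=911930009/466560000, spread=331777/1244160
Step 7: max=1922816783/874800000, min=55342596331/27993600000, spread=9166727/41472000
Step 8: max=228244800719/104976000000, min=3359659364129/1679616000000, spread=779353193/4478976000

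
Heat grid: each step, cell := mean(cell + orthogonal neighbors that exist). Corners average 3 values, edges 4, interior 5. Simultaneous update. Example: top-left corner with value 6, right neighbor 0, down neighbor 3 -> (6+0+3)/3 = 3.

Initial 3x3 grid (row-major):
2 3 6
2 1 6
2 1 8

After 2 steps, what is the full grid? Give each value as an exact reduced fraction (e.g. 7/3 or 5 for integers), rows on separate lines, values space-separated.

After step 1:
  7/3 3 5
  7/4 13/5 21/4
  5/3 3 5
After step 2:
  85/36 97/30 53/12
  167/80 78/25 357/80
  77/36 46/15 53/12

Answer: 85/36 97/30 53/12
167/80 78/25 357/80
77/36 46/15 53/12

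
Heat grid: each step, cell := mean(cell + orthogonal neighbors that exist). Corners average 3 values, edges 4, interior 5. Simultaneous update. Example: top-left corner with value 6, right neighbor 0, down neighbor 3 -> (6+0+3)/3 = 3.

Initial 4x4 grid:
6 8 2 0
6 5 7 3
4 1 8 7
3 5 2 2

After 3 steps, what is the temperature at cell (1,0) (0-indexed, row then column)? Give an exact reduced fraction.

Step 1: cell (1,0) = 21/4
Step 2: cell (1,0) = 1249/240
Step 3: cell (1,0) = 7331/1440
Full grid after step 3:
  11749/2160 1823/360 7921/1800 1643/432
  7331/1440 29671/6000 5441/1200 29929/7200
  413/96 8943/2000 5327/1200 31561/7200
  2797/720 929/240 15203/3600 1829/432

Answer: 7331/1440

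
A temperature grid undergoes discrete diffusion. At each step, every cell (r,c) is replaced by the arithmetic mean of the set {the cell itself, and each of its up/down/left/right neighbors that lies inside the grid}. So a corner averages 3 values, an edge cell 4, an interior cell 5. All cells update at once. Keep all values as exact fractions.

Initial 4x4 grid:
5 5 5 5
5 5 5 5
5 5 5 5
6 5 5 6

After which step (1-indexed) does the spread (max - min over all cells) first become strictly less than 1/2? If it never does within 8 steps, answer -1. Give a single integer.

Answer: 1

Derivation:
Step 1: max=16/3, min=5, spread=1/3
  -> spread < 1/2 first at step 1
Step 2: max=95/18, min=5, spread=5/18
Step 3: max=2251/432, min=5, spread=91/432
Step 4: max=67201/12960, min=376/75, spread=11141/64800
Step 5: max=669529/129600, min=180869/36000, spread=92003/648000
Step 6: max=100194857/19440000, min=226567/45000, spread=2317913/19440000
Step 7: max=3000158273/583200000, min=52295/10368, spread=58564523/583200000
Step 8: max=89861526581/17496000000, min=2455138993/486000000, spread=1476522833/17496000000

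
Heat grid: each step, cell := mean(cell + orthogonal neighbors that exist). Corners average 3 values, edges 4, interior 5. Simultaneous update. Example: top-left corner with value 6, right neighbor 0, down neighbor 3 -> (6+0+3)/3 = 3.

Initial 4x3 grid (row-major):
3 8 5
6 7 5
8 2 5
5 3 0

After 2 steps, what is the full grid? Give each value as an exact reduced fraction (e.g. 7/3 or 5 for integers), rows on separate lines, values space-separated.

After step 1:
  17/3 23/4 6
  6 28/5 11/2
  21/4 5 3
  16/3 5/2 8/3
After step 2:
  209/36 1381/240 23/4
  1351/240 557/100 201/40
  259/48 427/100 97/24
  157/36 31/8 49/18

Answer: 209/36 1381/240 23/4
1351/240 557/100 201/40
259/48 427/100 97/24
157/36 31/8 49/18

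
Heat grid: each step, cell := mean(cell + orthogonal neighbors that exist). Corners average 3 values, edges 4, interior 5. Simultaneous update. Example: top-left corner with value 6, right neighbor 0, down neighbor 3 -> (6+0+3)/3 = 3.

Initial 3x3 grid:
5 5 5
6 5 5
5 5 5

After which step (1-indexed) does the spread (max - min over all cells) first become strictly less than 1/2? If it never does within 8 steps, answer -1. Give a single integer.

Answer: 1

Derivation:
Step 1: max=16/3, min=5, spread=1/3
  -> spread < 1/2 first at step 1
Step 2: max=1267/240, min=5, spread=67/240
Step 3: max=11237/2160, min=1007/200, spread=1807/10800
Step 4: max=4477963/864000, min=27361/5400, spread=33401/288000
Step 5: max=40109933/7776000, min=2743391/540000, spread=3025513/38880000
Step 6: max=16016926867/3110400000, min=146755949/28800000, spread=53531/995328
Step 7: max=959152925849/186624000000, min=39671116051/7776000000, spread=450953/11943936
Step 8: max=57496103560603/11197440000000, min=4766608610519/933120000000, spread=3799043/143327232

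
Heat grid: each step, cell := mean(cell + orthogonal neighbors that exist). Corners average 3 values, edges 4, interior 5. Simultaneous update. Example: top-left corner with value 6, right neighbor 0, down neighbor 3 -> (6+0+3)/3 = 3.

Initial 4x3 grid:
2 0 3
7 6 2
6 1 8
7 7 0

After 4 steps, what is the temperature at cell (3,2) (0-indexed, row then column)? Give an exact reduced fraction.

Answer: 187667/43200

Derivation:
Step 1: cell (3,2) = 5
Step 2: cell (3,2) = 23/6
Step 3: cell (3,2) = 363/80
Step 4: cell (3,2) = 187667/43200
Full grid after step 4:
  54629/14400 2920789/864000 436361/129600
  24641/6000 1445351/360000 384413/108000
  262279/54000 1565351/360000 152561/36000
  639101/129600 4170949/864000 187667/43200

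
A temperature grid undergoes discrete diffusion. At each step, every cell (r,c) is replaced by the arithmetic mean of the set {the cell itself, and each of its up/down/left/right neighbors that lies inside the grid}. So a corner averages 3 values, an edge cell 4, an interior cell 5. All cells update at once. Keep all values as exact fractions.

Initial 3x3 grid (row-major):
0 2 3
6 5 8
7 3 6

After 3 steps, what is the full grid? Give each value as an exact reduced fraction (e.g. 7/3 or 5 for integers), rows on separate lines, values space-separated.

After step 1:
  8/3 5/2 13/3
  9/2 24/5 11/2
  16/3 21/4 17/3
After step 2:
  29/9 143/40 37/9
  173/40 451/100 203/40
  181/36 421/80 197/36
After step 3:
  1001/270 9251/2400 2297/540
  3417/800 9099/2000 11501/2400
  10523/2160 8109/1600 11383/2160

Answer: 1001/270 9251/2400 2297/540
3417/800 9099/2000 11501/2400
10523/2160 8109/1600 11383/2160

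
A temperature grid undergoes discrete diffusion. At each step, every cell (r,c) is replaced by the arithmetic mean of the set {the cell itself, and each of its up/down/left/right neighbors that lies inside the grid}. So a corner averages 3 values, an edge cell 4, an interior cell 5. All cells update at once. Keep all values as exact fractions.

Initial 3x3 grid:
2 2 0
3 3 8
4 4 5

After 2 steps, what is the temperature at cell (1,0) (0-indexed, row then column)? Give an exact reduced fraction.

Answer: 13/4

Derivation:
Step 1: cell (1,0) = 3
Step 2: cell (1,0) = 13/4
Full grid after step 2:
  85/36 137/48 109/36
  13/4 67/20 17/4
  32/9 13/3 41/9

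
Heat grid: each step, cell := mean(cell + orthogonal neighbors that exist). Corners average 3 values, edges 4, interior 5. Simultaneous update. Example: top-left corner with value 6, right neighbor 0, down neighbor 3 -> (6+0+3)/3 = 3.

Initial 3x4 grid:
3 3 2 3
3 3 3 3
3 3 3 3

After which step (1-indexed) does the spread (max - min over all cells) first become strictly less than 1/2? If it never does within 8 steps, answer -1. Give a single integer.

Step 1: max=3, min=8/3, spread=1/3
  -> spread < 1/2 first at step 1
Step 2: max=3, min=329/120, spread=31/120
Step 3: max=3, min=3029/1080, spread=211/1080
Step 4: max=5353/1800, min=307103/108000, spread=14077/108000
Step 5: max=320317/108000, min=2775593/972000, spread=5363/48600
Step 6: max=177131/60000, min=83739191/29160000, spread=93859/1166400
Step 7: max=286263533/97200000, min=5038525519/1749600000, spread=4568723/69984000
Step 8: max=8566381111/2916000000, min=303147564371/104976000000, spread=8387449/167961600

Answer: 1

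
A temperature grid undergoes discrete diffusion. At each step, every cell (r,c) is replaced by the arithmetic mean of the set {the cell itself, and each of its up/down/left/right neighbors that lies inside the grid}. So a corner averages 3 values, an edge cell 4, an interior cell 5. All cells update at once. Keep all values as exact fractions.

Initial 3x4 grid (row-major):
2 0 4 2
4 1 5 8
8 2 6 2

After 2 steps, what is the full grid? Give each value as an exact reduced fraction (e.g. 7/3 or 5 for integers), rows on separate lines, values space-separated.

Answer: 5/2 89/40 419/120 35/9
769/240 339/100 359/100 381/80
38/9 113/30 68/15 40/9

Derivation:
After step 1:
  2 7/4 11/4 14/3
  15/4 12/5 24/5 17/4
  14/3 17/4 15/4 16/3
After step 2:
  5/2 89/40 419/120 35/9
  769/240 339/100 359/100 381/80
  38/9 113/30 68/15 40/9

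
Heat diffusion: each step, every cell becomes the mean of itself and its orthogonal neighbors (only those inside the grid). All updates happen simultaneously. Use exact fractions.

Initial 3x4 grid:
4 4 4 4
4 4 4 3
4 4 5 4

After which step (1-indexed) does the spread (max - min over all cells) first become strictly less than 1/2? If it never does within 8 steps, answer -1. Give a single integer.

Step 1: max=17/4, min=11/3, spread=7/12
Step 2: max=33/8, min=137/36, spread=23/72
  -> spread < 1/2 first at step 2
Step 3: max=983/240, min=1667/432, spread=32/135
Step 4: max=8783/2160, min=20225/5184, spread=4271/25920
Step 5: max=262793/64800, min=6108287/1555200, spread=39749/311040
Step 6: max=7866041/1944000, min=368172853/93312000, spread=1879423/18662400
Step 7: max=235475117/58320000, min=22161676607/5598720000, spread=3551477/44789760
Step 8: max=28207218131/6998400000, min=1332785674813/335923200000, spread=846431819/13436928000

Answer: 2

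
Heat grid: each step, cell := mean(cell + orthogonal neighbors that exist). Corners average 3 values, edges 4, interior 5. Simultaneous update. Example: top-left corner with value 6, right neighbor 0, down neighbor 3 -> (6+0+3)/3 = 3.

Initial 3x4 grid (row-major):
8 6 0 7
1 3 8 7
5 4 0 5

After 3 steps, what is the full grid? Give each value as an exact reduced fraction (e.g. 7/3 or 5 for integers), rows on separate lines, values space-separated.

Answer: 3233/720 527/120 3523/720 10621/2160
2329/576 322/75 2599/600 2903/576
4147/1080 5359/1440 2077/480 202/45

Derivation:
After step 1:
  5 17/4 21/4 14/3
  17/4 22/5 18/5 27/4
  10/3 3 17/4 4
After step 2:
  9/2 189/40 533/120 50/9
  1019/240 39/10 97/20 1141/240
  127/36 899/240 297/80 5
After step 3:
  3233/720 527/120 3523/720 10621/2160
  2329/576 322/75 2599/600 2903/576
  4147/1080 5359/1440 2077/480 202/45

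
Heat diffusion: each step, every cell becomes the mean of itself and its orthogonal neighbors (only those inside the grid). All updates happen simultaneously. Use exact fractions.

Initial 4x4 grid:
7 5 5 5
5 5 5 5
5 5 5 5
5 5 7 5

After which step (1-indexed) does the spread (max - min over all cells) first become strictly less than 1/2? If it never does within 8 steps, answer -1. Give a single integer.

Answer: 3

Derivation:
Step 1: max=17/3, min=5, spread=2/3
Step 2: max=50/9, min=5, spread=5/9
Step 3: max=2911/540, min=121/24, spread=377/1080
  -> spread < 1/2 first at step 3
Step 4: max=17243/3240, min=6101/1200, spread=7703/32400
Step 5: max=2568643/486000, min=552301/108000, spread=166577/972000
Step 6: max=76670347/14580000, min=16653071/3240000, spread=692611/5832000
Step 7: max=2294432281/437400000, min=11139601/2160000, spread=77326157/874800000
Step 8: max=114576732959/21870000000, min=15079488103/2916000000, spread=2961144373/43740000000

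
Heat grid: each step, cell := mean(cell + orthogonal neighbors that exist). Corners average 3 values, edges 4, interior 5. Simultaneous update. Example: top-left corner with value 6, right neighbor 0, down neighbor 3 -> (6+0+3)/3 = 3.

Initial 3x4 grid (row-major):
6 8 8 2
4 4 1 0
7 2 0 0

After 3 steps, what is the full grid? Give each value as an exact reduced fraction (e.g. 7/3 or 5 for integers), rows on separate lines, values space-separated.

Answer: 641/120 3951/800 27059/7200 401/135
69553/14400 11971/3000 1082/375 27523/14400
8753/2160 11917/3600 1157/600 917/720

Derivation:
After step 1:
  6 13/2 19/4 10/3
  21/4 19/5 13/5 3/4
  13/3 13/4 3/4 0
After step 2:
  71/12 421/80 1031/240 53/18
  1163/240 107/25 253/100 401/240
  77/18 91/30 33/20 1/2
After step 3:
  641/120 3951/800 27059/7200 401/135
  69553/14400 11971/3000 1082/375 27523/14400
  8753/2160 11917/3600 1157/600 917/720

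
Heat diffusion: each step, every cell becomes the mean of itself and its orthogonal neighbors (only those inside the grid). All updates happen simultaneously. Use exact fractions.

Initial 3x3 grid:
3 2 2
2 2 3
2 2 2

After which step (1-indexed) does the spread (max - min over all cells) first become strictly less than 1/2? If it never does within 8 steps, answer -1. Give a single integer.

Answer: 1

Derivation:
Step 1: max=7/3, min=2, spread=1/3
  -> spread < 1/2 first at step 1
Step 2: max=547/240, min=25/12, spread=47/240
Step 3: max=2461/1080, min=171/80, spread=61/432
Step 4: max=146237/64800, min=93233/43200, spread=511/5184
Step 5: max=8735089/3888000, min=5643851/2592000, spread=4309/62208
Step 6: max=521543633/233280000, min=113378099/51840000, spread=36295/746496
Step 7: max=31202643901/13996800000, min=20483249059/9331200000, spread=305773/8957952
Step 8: max=1867713511397/839808000000, min=1231725929473/559872000000, spread=2575951/107495424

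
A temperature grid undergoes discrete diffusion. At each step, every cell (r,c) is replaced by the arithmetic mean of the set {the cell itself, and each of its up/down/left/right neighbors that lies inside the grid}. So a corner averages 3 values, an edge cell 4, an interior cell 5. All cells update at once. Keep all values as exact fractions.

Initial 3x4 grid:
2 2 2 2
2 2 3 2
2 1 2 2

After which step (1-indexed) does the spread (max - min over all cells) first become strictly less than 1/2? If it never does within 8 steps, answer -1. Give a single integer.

Step 1: max=9/4, min=5/3, spread=7/12
Step 2: max=13/6, min=65/36, spread=13/36
  -> spread < 1/2 first at step 2
Step 3: max=767/360, min=803/432, spread=587/2160
Step 4: max=91823/43200, min=123037/64800, spread=5879/25920
Step 5: max=5453707/2592000, min=937351/486000, spread=272701/1555200
Step 6: max=325137893/155520000, min=227222651/116640000, spread=2660923/18662400
Step 7: max=19381478287/9331200000, min=13744675009/6998400000, spread=126629393/1119744000
Step 8: max=1157249249933/559872000000, min=829444787231/419904000000, spread=1231748807/13436928000

Answer: 2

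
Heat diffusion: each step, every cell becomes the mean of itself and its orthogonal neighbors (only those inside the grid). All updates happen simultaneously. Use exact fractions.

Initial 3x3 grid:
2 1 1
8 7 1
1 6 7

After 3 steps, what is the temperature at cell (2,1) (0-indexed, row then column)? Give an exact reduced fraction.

Answer: 67157/14400

Derivation:
Step 1: cell (2,1) = 21/4
Step 2: cell (2,1) = 1171/240
Step 3: cell (2,1) = 67157/14400
Full grid after step 3:
  7981/2160 48407/14400 2197/720
  30991/7200 12067/3000 3377/900
  1139/240 67157/14400 9421/2160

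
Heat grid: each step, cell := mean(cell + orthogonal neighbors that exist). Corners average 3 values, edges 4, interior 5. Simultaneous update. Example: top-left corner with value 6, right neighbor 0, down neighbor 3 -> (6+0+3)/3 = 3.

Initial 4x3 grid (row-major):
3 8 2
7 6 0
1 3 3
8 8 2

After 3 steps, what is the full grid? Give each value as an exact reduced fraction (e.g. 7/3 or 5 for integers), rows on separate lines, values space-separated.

After step 1:
  6 19/4 10/3
  17/4 24/5 11/4
  19/4 21/5 2
  17/3 21/4 13/3
After step 2:
  5 1133/240 65/18
  99/20 83/20 773/240
  283/60 21/5 797/240
  47/9 389/80 139/36
After step 3:
  3521/720 12587/2880 4159/1080
  1129/240 2549/600 5149/1440
  859/180 17/4 5257/1440
  10657/2160 871/192 542/135

Answer: 3521/720 12587/2880 4159/1080
1129/240 2549/600 5149/1440
859/180 17/4 5257/1440
10657/2160 871/192 542/135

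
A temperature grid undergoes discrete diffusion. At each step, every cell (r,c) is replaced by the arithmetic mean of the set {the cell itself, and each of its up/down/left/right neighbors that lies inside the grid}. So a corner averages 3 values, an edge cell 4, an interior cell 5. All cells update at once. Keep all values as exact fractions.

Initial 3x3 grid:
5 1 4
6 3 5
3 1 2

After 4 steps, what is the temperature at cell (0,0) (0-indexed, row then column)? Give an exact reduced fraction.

Step 1: cell (0,0) = 4
Step 2: cell (0,0) = 23/6
Step 3: cell (0,0) = 439/120
Step 4: cell (0,0) = 76789/21600
Full grid after step 4:
  76789/21600 2972603/864000 430609/129600
  2971103/864000 1189261/360000 50907/16000
  213017/64800 905701/288000 395909/129600

Answer: 76789/21600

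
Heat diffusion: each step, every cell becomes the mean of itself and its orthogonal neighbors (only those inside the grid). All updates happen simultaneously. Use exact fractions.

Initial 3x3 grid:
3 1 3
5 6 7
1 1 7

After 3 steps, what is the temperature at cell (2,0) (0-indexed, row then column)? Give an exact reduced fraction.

Answer: 743/216

Derivation:
Step 1: cell (2,0) = 7/3
Step 2: cell (2,0) = 59/18
Step 3: cell (2,0) = 743/216
Full grid after step 3:
  121/36 10897/2880 443/108
  10067/2880 769/200 12787/2880
  743/216 11507/2880 317/72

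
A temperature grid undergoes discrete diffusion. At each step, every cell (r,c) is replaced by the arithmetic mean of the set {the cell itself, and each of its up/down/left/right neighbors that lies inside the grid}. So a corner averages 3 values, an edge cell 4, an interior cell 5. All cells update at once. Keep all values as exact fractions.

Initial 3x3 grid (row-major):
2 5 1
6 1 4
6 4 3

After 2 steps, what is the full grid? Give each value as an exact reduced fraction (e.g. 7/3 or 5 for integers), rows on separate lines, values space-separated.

After step 1:
  13/3 9/4 10/3
  15/4 4 9/4
  16/3 7/2 11/3
After step 2:
  31/9 167/48 47/18
  209/48 63/20 53/16
  151/36 33/8 113/36

Answer: 31/9 167/48 47/18
209/48 63/20 53/16
151/36 33/8 113/36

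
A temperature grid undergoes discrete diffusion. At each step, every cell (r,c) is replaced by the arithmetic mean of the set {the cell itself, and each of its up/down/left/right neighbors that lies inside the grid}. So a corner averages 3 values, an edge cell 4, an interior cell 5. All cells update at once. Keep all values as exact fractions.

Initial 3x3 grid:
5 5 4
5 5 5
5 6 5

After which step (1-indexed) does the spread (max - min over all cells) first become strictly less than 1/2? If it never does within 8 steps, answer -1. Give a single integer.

Answer: 3

Derivation:
Step 1: max=16/3, min=14/3, spread=2/3
Step 2: max=1267/240, min=85/18, spread=401/720
Step 3: max=11237/2160, min=5261/1080, spread=143/432
  -> spread < 1/2 first at step 3
Step 4: max=665479/129600, min=317677/64800, spread=1205/5184
Step 5: max=39770813/7776000, min=19250969/3888000, spread=10151/62208
Step 6: max=2372662111/466560000, min=1159606993/233280000, spread=85517/746496
Step 7: max=141961756517/27993600000, min=69855204821/13996800000, spread=720431/8957952
Step 8: max=8495677489399/1679616000000, min=4200422955637/839808000000, spread=6069221/107495424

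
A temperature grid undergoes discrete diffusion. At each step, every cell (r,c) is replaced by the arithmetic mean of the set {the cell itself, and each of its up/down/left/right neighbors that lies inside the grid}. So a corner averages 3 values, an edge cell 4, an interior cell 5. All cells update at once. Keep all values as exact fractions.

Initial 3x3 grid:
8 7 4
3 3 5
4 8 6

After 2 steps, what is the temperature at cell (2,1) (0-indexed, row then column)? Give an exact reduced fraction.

Answer: 1307/240

Derivation:
Step 1: cell (2,1) = 21/4
Step 2: cell (2,1) = 1307/240
Full grid after step 2:
  16/3 661/120 46/9
  207/40 499/100 641/120
  59/12 1307/240 193/36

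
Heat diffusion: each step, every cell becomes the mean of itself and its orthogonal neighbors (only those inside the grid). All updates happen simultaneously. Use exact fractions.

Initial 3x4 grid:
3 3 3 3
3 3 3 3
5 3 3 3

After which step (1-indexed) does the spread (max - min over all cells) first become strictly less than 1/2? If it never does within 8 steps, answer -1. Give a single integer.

Step 1: max=11/3, min=3, spread=2/3
Step 2: max=32/9, min=3, spread=5/9
Step 3: max=365/108, min=3, spread=41/108
  -> spread < 1/2 first at step 3
Step 4: max=43097/12960, min=3, spread=4217/12960
Step 5: max=2541949/777600, min=10879/3600, spread=38417/155520
Step 6: max=151168211/46656000, min=218597/72000, spread=1903471/9331200
Step 7: max=8999069089/2799360000, min=6595759/2160000, spread=18038617/111974400
Step 8: max=537152982851/167961600000, min=596126759/194400000, spread=883978523/6718464000

Answer: 3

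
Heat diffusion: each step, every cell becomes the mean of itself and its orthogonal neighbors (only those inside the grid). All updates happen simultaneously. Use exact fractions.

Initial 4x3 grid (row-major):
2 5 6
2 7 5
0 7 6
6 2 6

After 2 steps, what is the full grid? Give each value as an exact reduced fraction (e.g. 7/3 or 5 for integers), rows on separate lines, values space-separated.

After step 1:
  3 5 16/3
  11/4 26/5 6
  15/4 22/5 6
  8/3 21/4 14/3
After step 2:
  43/12 139/30 49/9
  147/40 467/100 169/30
  407/120 123/25 79/15
  35/9 1019/240 191/36

Answer: 43/12 139/30 49/9
147/40 467/100 169/30
407/120 123/25 79/15
35/9 1019/240 191/36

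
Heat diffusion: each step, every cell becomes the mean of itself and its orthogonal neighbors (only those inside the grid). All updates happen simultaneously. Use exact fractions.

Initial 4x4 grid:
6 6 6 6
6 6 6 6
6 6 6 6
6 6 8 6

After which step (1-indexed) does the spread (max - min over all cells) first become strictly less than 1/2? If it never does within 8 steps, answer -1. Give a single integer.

Step 1: max=20/3, min=6, spread=2/3
Step 2: max=391/60, min=6, spread=31/60
Step 3: max=3451/540, min=6, spread=211/540
  -> spread < 1/2 first at step 3
Step 4: max=340843/54000, min=6, spread=16843/54000
Step 5: max=3054643/486000, min=27079/4500, spread=130111/486000
Step 6: max=91122367/14580000, min=1627159/270000, spread=3255781/14580000
Step 7: max=2724753691/437400000, min=1631107/270000, spread=82360351/437400000
Step 8: max=81483316891/13122000000, min=294106441/48600000, spread=2074577821/13122000000

Answer: 3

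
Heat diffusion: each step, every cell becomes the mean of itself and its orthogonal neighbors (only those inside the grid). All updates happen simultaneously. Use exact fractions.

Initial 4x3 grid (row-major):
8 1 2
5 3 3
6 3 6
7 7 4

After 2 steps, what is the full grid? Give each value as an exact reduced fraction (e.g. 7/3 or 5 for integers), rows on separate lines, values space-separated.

After step 1:
  14/3 7/2 2
  11/2 3 7/2
  21/4 5 4
  20/3 21/4 17/3
After step 2:
  41/9 79/24 3
  221/48 41/10 25/8
  269/48 9/2 109/24
  103/18 271/48 179/36

Answer: 41/9 79/24 3
221/48 41/10 25/8
269/48 9/2 109/24
103/18 271/48 179/36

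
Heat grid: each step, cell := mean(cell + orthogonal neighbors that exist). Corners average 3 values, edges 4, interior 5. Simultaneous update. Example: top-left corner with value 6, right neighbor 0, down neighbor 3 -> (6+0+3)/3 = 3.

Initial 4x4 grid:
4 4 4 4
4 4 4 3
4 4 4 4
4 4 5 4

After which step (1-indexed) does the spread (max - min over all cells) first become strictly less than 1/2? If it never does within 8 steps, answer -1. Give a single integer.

Step 1: max=13/3, min=11/3, spread=2/3
Step 2: max=511/120, min=449/120, spread=31/60
Step 3: max=4967/1200, min=4109/1080, spread=3613/10800
  -> spread < 1/2 first at step 3
Step 4: max=444151/108000, min=25027/6480, spread=81103/324000
Step 5: max=4412897/1080000, min=3772109/972000, spread=1994983/9720000
Step 6: max=39533587/9720000, min=22792987/5832000, spread=2317913/14580000
Step 7: max=3944803277/972000000, min=3432040469/874800000, spread=1182824803/8748000000
Step 8: max=35436999067/8748000000, min=20671590307/5248800000, spread=1476522833/13122000000

Answer: 3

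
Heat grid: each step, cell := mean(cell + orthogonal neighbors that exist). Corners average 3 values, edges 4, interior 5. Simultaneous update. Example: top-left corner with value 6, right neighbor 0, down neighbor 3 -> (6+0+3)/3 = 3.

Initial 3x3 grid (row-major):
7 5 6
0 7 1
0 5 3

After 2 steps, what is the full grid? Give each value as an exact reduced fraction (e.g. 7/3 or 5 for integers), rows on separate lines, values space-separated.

Answer: 55/12 357/80 29/6
383/120 427/100 297/80
107/36 721/240 11/3

Derivation:
After step 1:
  4 25/4 4
  7/2 18/5 17/4
  5/3 15/4 3
After step 2:
  55/12 357/80 29/6
  383/120 427/100 297/80
  107/36 721/240 11/3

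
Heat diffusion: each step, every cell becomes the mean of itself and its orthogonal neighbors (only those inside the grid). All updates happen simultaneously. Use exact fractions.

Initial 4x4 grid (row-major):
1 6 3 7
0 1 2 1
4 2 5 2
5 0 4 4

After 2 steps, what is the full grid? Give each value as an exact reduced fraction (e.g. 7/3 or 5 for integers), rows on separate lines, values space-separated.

Answer: 79/36 707/240 799/240 67/18
527/240 9/4 151/50 181/60
193/80 131/50 281/100 37/12
17/6 57/20 37/12 115/36

Derivation:
After step 1:
  7/3 11/4 9/2 11/3
  3/2 11/5 12/5 3
  11/4 12/5 3 3
  3 11/4 13/4 10/3
After step 2:
  79/36 707/240 799/240 67/18
  527/240 9/4 151/50 181/60
  193/80 131/50 281/100 37/12
  17/6 57/20 37/12 115/36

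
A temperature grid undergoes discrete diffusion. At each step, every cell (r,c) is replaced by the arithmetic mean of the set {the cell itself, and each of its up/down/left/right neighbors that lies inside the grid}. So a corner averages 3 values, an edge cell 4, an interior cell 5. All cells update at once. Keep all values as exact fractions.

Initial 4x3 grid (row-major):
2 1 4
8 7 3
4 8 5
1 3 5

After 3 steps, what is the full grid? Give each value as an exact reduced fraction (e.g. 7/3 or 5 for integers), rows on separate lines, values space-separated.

Answer: 2311/540 29603/7200 4307/1080
16679/3600 1739/375 8077/1800
16829/3600 9483/2000 8627/1800
9259/2160 21527/4800 9869/2160

Derivation:
After step 1:
  11/3 7/2 8/3
  21/4 27/5 19/4
  21/4 27/5 21/4
  8/3 17/4 13/3
After step 2:
  149/36 457/120 131/36
  587/120 243/50 271/60
  557/120 511/100 74/15
  73/18 333/80 83/18
After step 3:
  2311/540 29603/7200 4307/1080
  16679/3600 1739/375 8077/1800
  16829/3600 9483/2000 8627/1800
  9259/2160 21527/4800 9869/2160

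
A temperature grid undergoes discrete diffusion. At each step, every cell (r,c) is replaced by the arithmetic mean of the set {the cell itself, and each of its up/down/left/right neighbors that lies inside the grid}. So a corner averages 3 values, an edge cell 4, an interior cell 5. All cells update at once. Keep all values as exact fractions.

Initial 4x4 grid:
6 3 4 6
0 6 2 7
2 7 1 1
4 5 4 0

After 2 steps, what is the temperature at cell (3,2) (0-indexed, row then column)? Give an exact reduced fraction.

Step 1: cell (3,2) = 5/2
Step 2: cell (3,2) = 73/24
Full grid after step 2:
  15/4 151/40 109/24 161/36
  267/80 401/100 367/100 191/48
  877/240 381/100 319/100 131/48
  143/36 461/120 73/24 77/36

Answer: 73/24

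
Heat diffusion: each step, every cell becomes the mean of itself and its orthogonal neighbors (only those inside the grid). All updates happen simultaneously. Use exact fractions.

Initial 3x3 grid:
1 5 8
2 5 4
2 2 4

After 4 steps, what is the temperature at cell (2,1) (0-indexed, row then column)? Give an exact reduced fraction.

Step 1: cell (2,1) = 13/4
Step 2: cell (2,1) = 731/240
Step 3: cell (2,1) = 48397/14400
Step 4: cell (2,1) = 2937659/864000
Full grid after step 4:
  459827/129600 3412409/864000 141863/32400
  1395767/432000 1341983/360000 1185053/288000
  133159/43200 2937659/864000 249551/64800

Answer: 2937659/864000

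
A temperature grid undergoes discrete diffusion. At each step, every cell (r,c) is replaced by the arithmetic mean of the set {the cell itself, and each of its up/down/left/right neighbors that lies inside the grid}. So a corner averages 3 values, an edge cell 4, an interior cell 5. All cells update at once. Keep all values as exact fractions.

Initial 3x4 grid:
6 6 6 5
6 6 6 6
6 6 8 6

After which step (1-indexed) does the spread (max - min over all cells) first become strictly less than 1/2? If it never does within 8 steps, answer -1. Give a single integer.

Step 1: max=20/3, min=17/3, spread=1
Step 2: max=391/60, min=103/18, spread=143/180
Step 3: max=13639/2160, min=42649/7200, spread=8443/21600
  -> spread < 1/2 first at step 3
Step 4: max=676379/108000, min=773843/129600, spread=189059/648000
Step 5: max=48214267/7776000, min=39026221/6480000, spread=6914009/38880000
Step 6: max=1201001557/194400000, min=98016211/16200000, spread=992281/7776000
Step 7: max=172260737947/27993600000, min=70770458363/11664000000, spread=12058189379/139968000000
Step 8: max=4298717830867/699840000000, min=177222016583/29160000000, spread=363115463/5598720000

Answer: 3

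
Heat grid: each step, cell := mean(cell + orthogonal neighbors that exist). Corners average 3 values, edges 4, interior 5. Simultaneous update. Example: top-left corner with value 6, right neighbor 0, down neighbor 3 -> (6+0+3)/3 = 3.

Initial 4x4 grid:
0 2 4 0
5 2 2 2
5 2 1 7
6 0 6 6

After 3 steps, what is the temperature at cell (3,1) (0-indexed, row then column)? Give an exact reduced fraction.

Step 1: cell (3,1) = 7/2
Step 2: cell (3,1) = 149/48
Step 3: cell (3,1) = 25927/7200
Full grid after step 3:
  2803/1080 8179/3600 2749/1200 563/240
  2521/900 8143/3000 1023/400 7073/2400
  761/225 18007/6000 10333/3000 26003/7200
  1481/432 25927/7200 26663/7200 4633/1080

Answer: 25927/7200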